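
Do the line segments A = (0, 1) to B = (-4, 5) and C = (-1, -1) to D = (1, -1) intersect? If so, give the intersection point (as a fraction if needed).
No (intersection of containing lines falls outside at least one segment)

Parametrize and solve: t = -1/2, s = 3/2. At least one of these is outside [0, 1], so the segments do not intersect.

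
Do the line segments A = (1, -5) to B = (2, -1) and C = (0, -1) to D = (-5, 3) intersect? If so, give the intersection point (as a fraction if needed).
No (intersection of containing lines falls outside at least one segment)

Parametrize and solve: t = 2/3, s = -1/3. At least one of these is outside [0, 1], so the segments do not intersect.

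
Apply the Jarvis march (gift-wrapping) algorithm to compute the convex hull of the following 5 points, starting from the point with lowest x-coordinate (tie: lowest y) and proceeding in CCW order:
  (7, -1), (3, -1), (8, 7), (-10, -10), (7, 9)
Hull (CCW) = [(-10, -10), (7, -1), (8, 7), (7, 9)]

Jarvis march: at each step, from the current hull vertex p, select the next vertex q as the point such that every other point lies strictly to the left of (or on) the directed line p → q. (Equivalently: for every other point r, the cross product (q − p) × (r − p) ≥ 0.)
Starting point (lowest x, tie lowest y): (-10, -10). Wrap until returning to start. Resulting hull: (-10, -10), (7, -1), (8, 7), (7, 9).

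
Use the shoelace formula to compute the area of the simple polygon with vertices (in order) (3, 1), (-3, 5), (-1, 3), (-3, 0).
Area = 10

Shoelace formula: Area = (1/2) |Σ_i (x_i · y_{i+1} − x_{i+1} · y_i)| (indices mod n). Compute each cross term:
  (3)(5) − (-3)(1) = 18
  (-3)(3) − (-1)(5) = -4
  (-1)(0) − (-3)(3) = 9
  (-3)(1) − (3)(0) = -3
Sum = 20, so (signed) Area = 20/2 = 10, |Area| = 10.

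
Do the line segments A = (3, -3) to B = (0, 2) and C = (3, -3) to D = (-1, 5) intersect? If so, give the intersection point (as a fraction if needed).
Yes; intersection at (3, -3) (t = 0 on AB, s = 0 on CD)

Parametrize AB as A + t(B − A) = (3 + -3 t, -3 + 5 t) and CD as C + s(D − C) = (3 + -4 s, -3 + 8 s). Solve the linear system for (t, s). Determinant = 4 ≠ 0, so a unique intersection of the containing lines exists. Solution: t = 0, s = 0 — both in [0, 1], so the segments cross. Intersection point: (3, -3).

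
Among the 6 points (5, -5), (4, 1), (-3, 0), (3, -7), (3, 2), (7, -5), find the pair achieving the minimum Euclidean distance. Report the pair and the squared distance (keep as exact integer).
Pair = ((4, 1), (3, 2)); squared distance = 2

Compute all C(6, 2) = 15 pairwise squared distances (x_i − x_j)² + (y_i − y_j)². The minimum is 2, attained by the pair ((4, 1), (3, 2)).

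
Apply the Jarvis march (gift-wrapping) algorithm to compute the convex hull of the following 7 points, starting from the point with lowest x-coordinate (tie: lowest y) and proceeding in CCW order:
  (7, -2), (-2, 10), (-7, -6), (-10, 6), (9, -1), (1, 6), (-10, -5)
Hull (CCW) = [(-10, -5), (-7, -6), (7, -2), (9, -1), (-2, 10), (-10, 6)]

Jarvis march: at each step, from the current hull vertex p, select the next vertex q as the point such that every other point lies strictly to the left of (or on) the directed line p → q. (Equivalently: for every other point r, the cross product (q − p) × (r − p) ≥ 0.)
Starting point (lowest x, tie lowest y): (-10, -5). Wrap until returning to start. Resulting hull: (-10, -5), (-7, -6), (7, -2), (9, -1), (-2, 10), (-10, 6).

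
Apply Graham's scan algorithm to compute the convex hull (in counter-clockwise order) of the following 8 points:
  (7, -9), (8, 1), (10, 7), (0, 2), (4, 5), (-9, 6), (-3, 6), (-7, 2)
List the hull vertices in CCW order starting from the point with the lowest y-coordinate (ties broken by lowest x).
Hull (CCW) = [(7, -9), (10, 7), (-9, 6), (-7, 2)]

Graham scan procedure:
  1. Find the pivot p₀ = point with lowest y (tie → lowest x): (7, -9).
  2. Sort the remaining points by polar angle around p₀.
  3. Walk through sorted points, maintaining a stack; pop the top while the last three entries make a non-left turn (cross product ≤ 0).
  4. Final stack is the convex hull in CCW order: (7, -9), (10, 7), (-9, 6), (-7, 2).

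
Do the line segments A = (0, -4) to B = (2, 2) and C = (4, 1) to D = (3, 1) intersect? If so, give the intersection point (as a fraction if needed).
No (intersection of containing lines falls outside at least one segment)

Parametrize and solve: t = 5/6, s = 7/3. At least one of these is outside [0, 1], so the segments do not intersect.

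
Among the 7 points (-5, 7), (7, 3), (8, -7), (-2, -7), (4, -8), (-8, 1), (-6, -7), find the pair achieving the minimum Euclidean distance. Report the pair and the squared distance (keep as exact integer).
Pair = ((-2, -7), (-6, -7)); squared distance = 16

Compute all C(7, 2) = 21 pairwise squared distances (x_i − x_j)² + (y_i − y_j)². The minimum is 16, attained by the pair ((-2, -7), (-6, -7)).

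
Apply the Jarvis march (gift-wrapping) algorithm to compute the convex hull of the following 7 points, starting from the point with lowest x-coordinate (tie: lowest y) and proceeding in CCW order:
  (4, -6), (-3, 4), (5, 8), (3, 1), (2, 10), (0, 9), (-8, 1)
Hull (CCW) = [(-8, 1), (4, -6), (5, 8), (2, 10), (0, 9)]

Jarvis march: at each step, from the current hull vertex p, select the next vertex q as the point such that every other point lies strictly to the left of (or on) the directed line p → q. (Equivalently: for every other point r, the cross product (q − p) × (r − p) ≥ 0.)
Starting point (lowest x, tie lowest y): (-8, 1). Wrap until returning to start. Resulting hull: (-8, 1), (4, -6), (5, 8), (2, 10), (0, 9).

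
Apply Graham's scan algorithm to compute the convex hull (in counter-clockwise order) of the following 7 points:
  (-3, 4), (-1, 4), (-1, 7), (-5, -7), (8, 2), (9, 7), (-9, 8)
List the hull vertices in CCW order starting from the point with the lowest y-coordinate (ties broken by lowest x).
Hull (CCW) = [(-5, -7), (8, 2), (9, 7), (-9, 8)]

Graham scan procedure:
  1. Find the pivot p₀ = point with lowest y (tie → lowest x): (-5, -7).
  2. Sort the remaining points by polar angle around p₀.
  3. Walk through sorted points, maintaining a stack; pop the top while the last three entries make a non-left turn (cross product ≤ 0).
  4. Final stack is the convex hull in CCW order: (-5, -7), (8, 2), (9, 7), (-9, 8).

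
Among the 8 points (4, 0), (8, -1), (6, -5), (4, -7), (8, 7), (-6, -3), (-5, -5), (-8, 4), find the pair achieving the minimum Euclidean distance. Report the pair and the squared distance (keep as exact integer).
Pair = ((-6, -3), (-5, -5)); squared distance = 5

Compute all C(8, 2) = 28 pairwise squared distances (x_i − x_j)² + (y_i − y_j)². The minimum is 5, attained by the pair ((-6, -3), (-5, -5)).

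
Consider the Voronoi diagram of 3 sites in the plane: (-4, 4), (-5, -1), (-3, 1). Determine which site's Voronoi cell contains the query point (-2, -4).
Nearest site = (-5, -1)

The Voronoi cell of site s contains exactly those query points closer to s than to any other site. Compute squared distances from q = (-2, -4) to each site:
  (-5 − -2)² + (-1 − -4)² = 18
  (-3 − -2)² + (1 − -4)² = 26
  (-4 − -2)² + (4 − -4)² = 68
Minimum is attained by (-5, -1), so q lies in its Voronoi cell.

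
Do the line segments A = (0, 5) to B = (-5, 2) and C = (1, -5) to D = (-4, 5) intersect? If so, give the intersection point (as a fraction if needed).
Yes; intersection at (-40/13, 41/13) (t = 8/13 on AB, s = 53/65 on CD)

Parametrize AB as A + t(B − A) = (0 + -5 t, 5 + -3 t) and CD as C + s(D − C) = (1 + -5 s, -5 + 10 s). Solve the linear system for (t, s). Determinant = 65 ≠ 0, so a unique intersection of the containing lines exists. Solution: t = 8/13, s = 53/65 — both in [0, 1], so the segments cross. Intersection point: (-40/13, 41/13).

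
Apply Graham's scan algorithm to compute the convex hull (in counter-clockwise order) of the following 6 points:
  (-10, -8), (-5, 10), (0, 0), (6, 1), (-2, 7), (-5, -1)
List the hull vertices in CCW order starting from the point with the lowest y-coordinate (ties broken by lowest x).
Hull (CCW) = [(-10, -8), (6, 1), (-5, 10)]

Graham scan procedure:
  1. Find the pivot p₀ = point with lowest y (tie → lowest x): (-10, -8).
  2. Sort the remaining points by polar angle around p₀.
  3. Walk through sorted points, maintaining a stack; pop the top while the last three entries make a non-left turn (cross product ≤ 0).
  4. Final stack is the convex hull in CCW order: (-10, -8), (6, 1), (-5, 10).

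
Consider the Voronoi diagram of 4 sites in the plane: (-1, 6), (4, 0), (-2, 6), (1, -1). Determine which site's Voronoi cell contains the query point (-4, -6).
Nearest site = (1, -1)

The Voronoi cell of site s contains exactly those query points closer to s than to any other site. Compute squared distances from q = (-4, -6) to each site:
  (1 − -4)² + (-1 − -6)² = 50
  (4 − -4)² + (0 − -6)² = 100
  (-2 − -4)² + (6 − -6)² = 148
  (-1 − -4)² + (6 − -6)² = 153
Minimum is attained by (1, -1), so q lies in its Voronoi cell.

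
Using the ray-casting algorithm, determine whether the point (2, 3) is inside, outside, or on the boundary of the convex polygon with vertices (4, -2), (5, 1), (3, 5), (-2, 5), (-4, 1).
The point (2, 3) lies strictly inside the polygon

Cast a horizontal ray to the right from the query point and count how many polygon edges it crosses (each edge strictly once or zero times, handled with the usual half-open convention). 
Parity of crossings → odd ⇒ inside.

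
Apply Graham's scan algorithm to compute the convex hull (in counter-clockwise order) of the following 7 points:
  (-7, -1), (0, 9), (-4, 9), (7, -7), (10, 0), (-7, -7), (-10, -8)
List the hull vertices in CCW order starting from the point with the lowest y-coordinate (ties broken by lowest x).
Hull (CCW) = [(-10, -8), (7, -7), (10, 0), (0, 9), (-4, 9)]

Graham scan procedure:
  1. Find the pivot p₀ = point with lowest y (tie → lowest x): (-10, -8).
  2. Sort the remaining points by polar angle around p₀.
  3. Walk through sorted points, maintaining a stack; pop the top while the last three entries make a non-left turn (cross product ≤ 0).
  4. Final stack is the convex hull in CCW order: (-10, -8), (7, -7), (10, 0), (0, 9), (-4, 9).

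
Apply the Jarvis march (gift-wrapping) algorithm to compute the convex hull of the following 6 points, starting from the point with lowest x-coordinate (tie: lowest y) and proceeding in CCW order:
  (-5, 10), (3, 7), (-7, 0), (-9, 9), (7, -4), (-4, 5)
Hull (CCW) = [(-9, 9), (-7, 0), (7, -4), (3, 7), (-5, 10)]

Jarvis march: at each step, from the current hull vertex p, select the next vertex q as the point such that every other point lies strictly to the left of (or on) the directed line p → q. (Equivalently: for every other point r, the cross product (q − p) × (r − p) ≥ 0.)
Starting point (lowest x, tie lowest y): (-9, 9). Wrap until returning to start. Resulting hull: (-9, 9), (-7, 0), (7, -4), (3, 7), (-5, 10).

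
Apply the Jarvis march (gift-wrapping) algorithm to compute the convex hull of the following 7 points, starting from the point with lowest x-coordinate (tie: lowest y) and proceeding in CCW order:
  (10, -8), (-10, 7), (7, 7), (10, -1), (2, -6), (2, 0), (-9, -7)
Hull (CCW) = [(-10, 7), (-9, -7), (10, -8), (10, -1), (7, 7)]

Jarvis march: at each step, from the current hull vertex p, select the next vertex q as the point such that every other point lies strictly to the left of (or on) the directed line p → q. (Equivalently: for every other point r, the cross product (q − p) × (r − p) ≥ 0.)
Starting point (lowest x, tie lowest y): (-10, 7). Wrap until returning to start. Resulting hull: (-10, 7), (-9, -7), (10, -8), (10, -1), (7, 7).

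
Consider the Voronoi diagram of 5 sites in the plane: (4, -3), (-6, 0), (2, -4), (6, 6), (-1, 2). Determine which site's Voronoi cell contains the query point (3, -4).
Nearest site = (2, -4)

The Voronoi cell of site s contains exactly those query points closer to s than to any other site. Compute squared distances from q = (3, -4) to each site:
  (2 − 3)² + (-4 − -4)² = 1
  (4 − 3)² + (-3 − -4)² = 2
  (-1 − 3)² + (2 − -4)² = 52
  (-6 − 3)² + (0 − -4)² = 97
  (6 − 3)² + (6 − -4)² = 109
Minimum is attained by (2, -4), so q lies in its Voronoi cell.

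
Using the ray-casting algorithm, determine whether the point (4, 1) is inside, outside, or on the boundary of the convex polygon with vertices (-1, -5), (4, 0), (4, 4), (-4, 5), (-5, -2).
The point (4, 1) lies on the polygon boundary

Boundary check: the query satisfies the collinearity and bounding-box conditions for some polygon edge, so it lies exactly on the boundary.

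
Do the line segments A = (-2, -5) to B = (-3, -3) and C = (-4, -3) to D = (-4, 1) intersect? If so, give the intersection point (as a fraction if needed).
No (intersection of containing lines falls outside at least one segment)

Parametrize and solve: t = 2, s = 1/2. At least one of these is outside [0, 1], so the segments do not intersect.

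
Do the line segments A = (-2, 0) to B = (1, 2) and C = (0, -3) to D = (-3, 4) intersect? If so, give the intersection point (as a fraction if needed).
Yes; intersection at (-13/9, 10/27) (t = 5/27 on AB, s = 13/27 on CD)

Parametrize AB as A + t(B − A) = (-2 + 3 t, 0 + 2 t) and CD as C + s(D − C) = (0 + -3 s, -3 + 7 s). Solve the linear system for (t, s). Determinant = -27 ≠ 0, so a unique intersection of the containing lines exists. Solution: t = 5/27, s = 13/27 — both in [0, 1], so the segments cross. Intersection point: (-13/9, 10/27).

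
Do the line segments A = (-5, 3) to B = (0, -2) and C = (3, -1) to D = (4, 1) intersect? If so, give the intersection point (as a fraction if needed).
No (intersection of containing lines falls outside at least one segment)

Parametrize and solve: t = 4/3, s = -4/3. At least one of these is outside [0, 1], so the segments do not intersect.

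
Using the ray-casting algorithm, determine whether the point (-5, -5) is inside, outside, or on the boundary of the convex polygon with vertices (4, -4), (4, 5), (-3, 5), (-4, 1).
The point (-5, -5) lies strictly outside the polygon

Cast a horizontal ray to the right from the query point and count how many polygon edges it crosses (each edge strictly once or zero times, handled with the usual half-open convention). 
Parity of crossings → even ⇒ outside.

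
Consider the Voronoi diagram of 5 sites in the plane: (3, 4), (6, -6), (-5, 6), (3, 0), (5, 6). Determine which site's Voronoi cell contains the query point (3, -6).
Nearest site = (6, -6)

The Voronoi cell of site s contains exactly those query points closer to s than to any other site. Compute squared distances from q = (3, -6) to each site:
  (6 − 3)² + (-6 − -6)² = 9
  (3 − 3)² + (0 − -6)² = 36
  (3 − 3)² + (4 − -6)² = 100
  (5 − 3)² + (6 − -6)² = 148
  (-5 − 3)² + (6 − -6)² = 208
Minimum is attained by (6, -6), so q lies in its Voronoi cell.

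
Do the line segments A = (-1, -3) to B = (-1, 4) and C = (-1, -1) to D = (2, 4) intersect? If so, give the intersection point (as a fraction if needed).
Yes; intersection at (-1, -1) (t = 2/7 on AB, s = 0 on CD)

Parametrize AB as A + t(B − A) = (-1 + 0 t, -3 + 7 t) and CD as C + s(D − C) = (-1 + 3 s, -1 + 5 s). Solve the linear system for (t, s). Determinant = 21 ≠ 0, so a unique intersection of the containing lines exists. Solution: t = 2/7, s = 0 — both in [0, 1], so the segments cross. Intersection point: (-1, -1).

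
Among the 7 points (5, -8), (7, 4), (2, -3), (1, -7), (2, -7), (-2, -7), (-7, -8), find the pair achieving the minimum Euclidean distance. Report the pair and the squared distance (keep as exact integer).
Pair = ((1, -7), (2, -7)); squared distance = 1

Compute all C(7, 2) = 21 pairwise squared distances (x_i − x_j)² + (y_i − y_j)². The minimum is 1, attained by the pair ((1, -7), (2, -7)).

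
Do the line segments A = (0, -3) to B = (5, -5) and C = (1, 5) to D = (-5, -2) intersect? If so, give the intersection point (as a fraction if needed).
No (intersection of containing lines falls outside at least one segment)

Parametrize and solve: t = -41/47, s = 42/47. At least one of these is outside [0, 1], so the segments do not intersect.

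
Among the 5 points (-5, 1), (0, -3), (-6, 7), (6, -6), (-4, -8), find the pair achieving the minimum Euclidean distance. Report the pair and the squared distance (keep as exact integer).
Pair = ((-5, 1), (-6, 7)); squared distance = 37

Compute all C(5, 2) = 10 pairwise squared distances (x_i − x_j)² + (y_i − y_j)². The minimum is 37, attained by the pair ((-5, 1), (-6, 7)).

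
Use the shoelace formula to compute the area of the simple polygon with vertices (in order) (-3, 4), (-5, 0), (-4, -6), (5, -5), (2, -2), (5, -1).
Area = 125/2

Shoelace formula: Area = (1/2) |Σ_i (x_i · y_{i+1} − x_{i+1} · y_i)| (indices mod n). Compute each cross term:
  (-3)(0) − (-5)(4) = 20
  (-5)(-6) − (-4)(0) = 30
  (-4)(-5) − (5)(-6) = 50
  (5)(-2) − (2)(-5) = 0
  (2)(-1) − (5)(-2) = 8
  (5)(4) − (-3)(-1) = 17
Sum = 125, so (signed) Area = 125/2 = 125/2, |Area| = 125/2.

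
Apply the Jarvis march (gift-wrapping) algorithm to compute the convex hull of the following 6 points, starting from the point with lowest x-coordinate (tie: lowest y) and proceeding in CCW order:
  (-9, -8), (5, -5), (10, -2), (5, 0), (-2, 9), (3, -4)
Hull (CCW) = [(-9, -8), (5, -5), (10, -2), (-2, 9)]

Jarvis march: at each step, from the current hull vertex p, select the next vertex q as the point such that every other point lies strictly to the left of (or on) the directed line p → q. (Equivalently: for every other point r, the cross product (q − p) × (r − p) ≥ 0.)
Starting point (lowest x, tie lowest y): (-9, -8). Wrap until returning to start. Resulting hull: (-9, -8), (5, -5), (10, -2), (-2, 9).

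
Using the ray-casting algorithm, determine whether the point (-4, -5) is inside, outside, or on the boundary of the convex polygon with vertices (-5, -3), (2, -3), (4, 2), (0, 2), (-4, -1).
The point (-4, -5) lies strictly outside the polygon

Cast a horizontal ray to the right from the query point and count how many polygon edges it crosses (each edge strictly once or zero times, handled with the usual half-open convention). 
Parity of crossings → even ⇒ outside.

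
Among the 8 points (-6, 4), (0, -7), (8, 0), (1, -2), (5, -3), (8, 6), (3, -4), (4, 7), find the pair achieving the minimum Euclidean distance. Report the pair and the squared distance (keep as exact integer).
Pair = ((5, -3), (3, -4)); squared distance = 5

Compute all C(8, 2) = 28 pairwise squared distances (x_i − x_j)² + (y_i − y_j)². The minimum is 5, attained by the pair ((5, -3), (3, -4)).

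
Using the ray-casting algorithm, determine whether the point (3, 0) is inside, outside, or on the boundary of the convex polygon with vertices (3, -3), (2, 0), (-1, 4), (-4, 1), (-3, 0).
The point (3, 0) lies strictly outside the polygon

Cast a horizontal ray to the right from the query point and count how many polygon edges it crosses (each edge strictly once or zero times, handled with the usual half-open convention). 
Parity of crossings → even ⇒ outside.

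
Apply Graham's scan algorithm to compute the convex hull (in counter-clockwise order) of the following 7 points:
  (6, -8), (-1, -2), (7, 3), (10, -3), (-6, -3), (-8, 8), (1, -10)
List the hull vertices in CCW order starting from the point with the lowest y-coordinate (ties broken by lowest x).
Hull (CCW) = [(1, -10), (6, -8), (10, -3), (7, 3), (-8, 8), (-6, -3)]

Graham scan procedure:
  1. Find the pivot p₀ = point with lowest y (tie → lowest x): (1, -10).
  2. Sort the remaining points by polar angle around p₀.
  3. Walk through sorted points, maintaining a stack; pop the top while the last three entries make a non-left turn (cross product ≤ 0).
  4. Final stack is the convex hull in CCW order: (1, -10), (6, -8), (10, -3), (7, 3), (-8, 8), (-6, -3).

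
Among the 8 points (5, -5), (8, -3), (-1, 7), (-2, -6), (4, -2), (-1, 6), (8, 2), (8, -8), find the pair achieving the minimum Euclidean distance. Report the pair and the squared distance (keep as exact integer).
Pair = ((-1, 7), (-1, 6)); squared distance = 1

Compute all C(8, 2) = 28 pairwise squared distances (x_i − x_j)² + (y_i − y_j)². The minimum is 1, attained by the pair ((-1, 7), (-1, 6)).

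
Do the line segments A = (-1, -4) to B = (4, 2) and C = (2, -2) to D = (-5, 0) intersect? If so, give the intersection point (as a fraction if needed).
Yes; intersection at (12/13, -22/13) (t = 5/13 on AB, s = 2/13 on CD)

Parametrize AB as A + t(B − A) = (-1 + 5 t, -4 + 6 t) and CD as C + s(D − C) = (2 + -7 s, -2 + 2 s). Solve the linear system for (t, s). Determinant = -52 ≠ 0, so a unique intersection of the containing lines exists. Solution: t = 5/13, s = 2/13 — both in [0, 1], so the segments cross. Intersection point: (12/13, -22/13).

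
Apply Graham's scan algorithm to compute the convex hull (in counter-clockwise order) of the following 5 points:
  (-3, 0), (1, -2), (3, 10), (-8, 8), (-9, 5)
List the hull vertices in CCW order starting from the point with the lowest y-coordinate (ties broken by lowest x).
Hull (CCW) = [(1, -2), (3, 10), (-8, 8), (-9, 5), (-3, 0)]

Graham scan procedure:
  1. Find the pivot p₀ = point with lowest y (tie → lowest x): (1, -2).
  2. Sort the remaining points by polar angle around p₀.
  3. Walk through sorted points, maintaining a stack; pop the top while the last three entries make a non-left turn (cross product ≤ 0).
  4. Final stack is the convex hull in CCW order: (1, -2), (3, 10), (-8, 8), (-9, 5), (-3, 0).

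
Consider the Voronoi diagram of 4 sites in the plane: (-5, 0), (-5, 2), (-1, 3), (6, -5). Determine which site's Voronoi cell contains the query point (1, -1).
Nearest site = (-1, 3)

The Voronoi cell of site s contains exactly those query points closer to s than to any other site. Compute squared distances from q = (1, -1) to each site:
  (-1 − 1)² + (3 − -1)² = 20
  (-5 − 1)² + (0 − -1)² = 37
  (6 − 1)² + (-5 − -1)² = 41
  (-5 − 1)² + (2 − -1)² = 45
Minimum is attained by (-1, 3), so q lies in its Voronoi cell.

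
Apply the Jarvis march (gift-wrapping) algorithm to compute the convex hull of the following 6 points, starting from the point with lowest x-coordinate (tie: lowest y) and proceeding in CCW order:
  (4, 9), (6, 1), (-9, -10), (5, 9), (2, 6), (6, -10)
Hull (CCW) = [(-9, -10), (6, -10), (6, 1), (5, 9), (4, 9)]

Jarvis march: at each step, from the current hull vertex p, select the next vertex q as the point such that every other point lies strictly to the left of (or on) the directed line p → q. (Equivalently: for every other point r, the cross product (q − p) × (r − p) ≥ 0.)
Starting point (lowest x, tie lowest y): (-9, -10). Wrap until returning to start. Resulting hull: (-9, -10), (6, -10), (6, 1), (5, 9), (4, 9).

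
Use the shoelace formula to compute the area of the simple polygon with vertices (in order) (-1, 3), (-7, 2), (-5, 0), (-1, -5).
Area = 23

Shoelace formula: Area = (1/2) |Σ_i (x_i · y_{i+1} − x_{i+1} · y_i)| (indices mod n). Compute each cross term:
  (-1)(2) − (-7)(3) = 19
  (-7)(0) − (-5)(2) = 10
  (-5)(-5) − (-1)(0) = 25
  (-1)(3) − (-1)(-5) = -8
Sum = 46, so (signed) Area = 46/2 = 23, |Area| = 23.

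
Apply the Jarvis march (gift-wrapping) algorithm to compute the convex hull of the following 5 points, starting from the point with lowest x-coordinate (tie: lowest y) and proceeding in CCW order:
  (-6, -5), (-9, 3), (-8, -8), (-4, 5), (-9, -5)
Hull (CCW) = [(-9, -5), (-8, -8), (-6, -5), (-4, 5), (-9, 3)]

Jarvis march: at each step, from the current hull vertex p, select the next vertex q as the point such that every other point lies strictly to the left of (or on) the directed line p → q. (Equivalently: for every other point r, the cross product (q − p) × (r − p) ≥ 0.)
Starting point (lowest x, tie lowest y): (-9, -5). Wrap until returning to start. Resulting hull: (-9, -5), (-8, -8), (-6, -5), (-4, 5), (-9, 3).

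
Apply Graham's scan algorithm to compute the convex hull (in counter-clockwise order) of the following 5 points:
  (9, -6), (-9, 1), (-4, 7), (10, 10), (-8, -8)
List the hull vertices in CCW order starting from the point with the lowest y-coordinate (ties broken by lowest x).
Hull (CCW) = [(-8, -8), (9, -6), (10, 10), (-4, 7), (-9, 1)]

Graham scan procedure:
  1. Find the pivot p₀ = point with lowest y (tie → lowest x): (-8, -8).
  2. Sort the remaining points by polar angle around p₀.
  3. Walk through sorted points, maintaining a stack; pop the top while the last three entries make a non-left turn (cross product ≤ 0).
  4. Final stack is the convex hull in CCW order: (-8, -8), (9, -6), (10, 10), (-4, 7), (-9, 1).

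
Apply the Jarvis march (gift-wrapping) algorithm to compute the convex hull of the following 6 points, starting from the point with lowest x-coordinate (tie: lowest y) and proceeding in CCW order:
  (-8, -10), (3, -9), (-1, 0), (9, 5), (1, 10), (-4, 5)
Hull (CCW) = [(-8, -10), (3, -9), (9, 5), (1, 10), (-4, 5)]

Jarvis march: at each step, from the current hull vertex p, select the next vertex q as the point such that every other point lies strictly to the left of (or on) the directed line p → q. (Equivalently: for every other point r, the cross product (q − p) × (r − p) ≥ 0.)
Starting point (lowest x, tie lowest y): (-8, -10). Wrap until returning to start. Resulting hull: (-8, -10), (3, -9), (9, 5), (1, 10), (-4, 5).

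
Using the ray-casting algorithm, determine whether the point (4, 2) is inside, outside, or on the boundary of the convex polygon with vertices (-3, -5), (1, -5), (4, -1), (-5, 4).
The point (4, 2) lies strictly outside the polygon

Cast a horizontal ray to the right from the query point and count how many polygon edges it crosses (each edge strictly once or zero times, handled with the usual half-open convention). 
Parity of crossings → even ⇒ outside.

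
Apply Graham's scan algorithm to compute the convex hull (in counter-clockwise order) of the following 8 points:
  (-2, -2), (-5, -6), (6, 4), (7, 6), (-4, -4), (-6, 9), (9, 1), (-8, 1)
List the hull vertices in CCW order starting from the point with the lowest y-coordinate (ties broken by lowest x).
Hull (CCW) = [(-5, -6), (9, 1), (7, 6), (-6, 9), (-8, 1)]

Graham scan procedure:
  1. Find the pivot p₀ = point with lowest y (tie → lowest x): (-5, -6).
  2. Sort the remaining points by polar angle around p₀.
  3. Walk through sorted points, maintaining a stack; pop the top while the last three entries make a non-left turn (cross product ≤ 0).
  4. Final stack is the convex hull in CCW order: (-5, -6), (9, 1), (7, 6), (-6, 9), (-8, 1).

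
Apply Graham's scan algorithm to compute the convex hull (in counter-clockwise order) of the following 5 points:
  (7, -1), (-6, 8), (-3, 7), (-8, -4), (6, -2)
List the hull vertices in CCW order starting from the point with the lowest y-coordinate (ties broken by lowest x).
Hull (CCW) = [(-8, -4), (6, -2), (7, -1), (-3, 7), (-6, 8)]

Graham scan procedure:
  1. Find the pivot p₀ = point with lowest y (tie → lowest x): (-8, -4).
  2. Sort the remaining points by polar angle around p₀.
  3. Walk through sorted points, maintaining a stack; pop the top while the last three entries make a non-left turn (cross product ≤ 0).
  4. Final stack is the convex hull in CCW order: (-8, -4), (6, -2), (7, -1), (-3, 7), (-6, 8).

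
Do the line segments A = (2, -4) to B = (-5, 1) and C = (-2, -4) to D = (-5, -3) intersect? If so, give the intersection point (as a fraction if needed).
No (intersection of containing lines falls outside at least one segment)

Parametrize and solve: t = -1/2, s = -5/2. At least one of these is outside [0, 1], so the segments do not intersect.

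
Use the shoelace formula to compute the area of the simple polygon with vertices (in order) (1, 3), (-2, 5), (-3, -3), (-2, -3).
Area = 16

Shoelace formula: Area = (1/2) |Σ_i (x_i · y_{i+1} − x_{i+1} · y_i)| (indices mod n). Compute each cross term:
  (1)(5) − (-2)(3) = 11
  (-2)(-3) − (-3)(5) = 21
  (-3)(-3) − (-2)(-3) = 3
  (-2)(3) − (1)(-3) = -3
Sum = 32, so (signed) Area = 32/2 = 16, |Area| = 16.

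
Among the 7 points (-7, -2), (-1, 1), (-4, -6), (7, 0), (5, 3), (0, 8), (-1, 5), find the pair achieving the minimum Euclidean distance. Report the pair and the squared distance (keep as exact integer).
Pair = ((0, 8), (-1, 5)); squared distance = 10

Compute all C(7, 2) = 21 pairwise squared distances (x_i − x_j)² + (y_i − y_j)². The minimum is 10, attained by the pair ((0, 8), (-1, 5)).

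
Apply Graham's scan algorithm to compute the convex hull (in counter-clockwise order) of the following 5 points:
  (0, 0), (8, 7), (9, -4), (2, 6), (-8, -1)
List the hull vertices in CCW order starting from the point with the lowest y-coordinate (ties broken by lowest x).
Hull (CCW) = [(9, -4), (8, 7), (2, 6), (-8, -1)]

Graham scan procedure:
  1. Find the pivot p₀ = point with lowest y (tie → lowest x): (9, -4).
  2. Sort the remaining points by polar angle around p₀.
  3. Walk through sorted points, maintaining a stack; pop the top while the last three entries make a non-left turn (cross product ≤ 0).
  4. Final stack is the convex hull in CCW order: (9, -4), (8, 7), (2, 6), (-8, -1).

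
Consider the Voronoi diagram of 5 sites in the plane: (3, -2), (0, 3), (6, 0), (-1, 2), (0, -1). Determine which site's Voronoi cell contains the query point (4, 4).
Nearest site = (0, 3)

The Voronoi cell of site s contains exactly those query points closer to s than to any other site. Compute squared distances from q = (4, 4) to each site:
  (0 − 4)² + (3 − 4)² = 17
  (6 − 4)² + (0 − 4)² = 20
  (-1 − 4)² + (2 − 4)² = 29
  (3 − 4)² + (-2 − 4)² = 37
  (0 − 4)² + (-1 − 4)² = 41
Minimum is attained by (0, 3), so q lies in its Voronoi cell.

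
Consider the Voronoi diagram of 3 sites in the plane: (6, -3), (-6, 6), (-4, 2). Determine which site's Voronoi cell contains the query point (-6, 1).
Nearest site = (-4, 2)

The Voronoi cell of site s contains exactly those query points closer to s than to any other site. Compute squared distances from q = (-6, 1) to each site:
  (-4 − -6)² + (2 − 1)² = 5
  (-6 − -6)² + (6 − 1)² = 25
  (6 − -6)² + (-3 − 1)² = 160
Minimum is attained by (-4, 2), so q lies in its Voronoi cell.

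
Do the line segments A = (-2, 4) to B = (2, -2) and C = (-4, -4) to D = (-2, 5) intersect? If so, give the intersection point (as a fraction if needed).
No (intersection of containing lines falls outside at least one segment)

Parametrize and solve: t = -1/24, s = 11/12. At least one of these is outside [0, 1], so the segments do not intersect.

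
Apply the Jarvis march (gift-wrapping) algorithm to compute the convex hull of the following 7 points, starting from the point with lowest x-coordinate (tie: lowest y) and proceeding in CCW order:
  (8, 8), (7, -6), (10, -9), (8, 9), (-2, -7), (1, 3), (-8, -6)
Hull (CCW) = [(-8, -6), (10, -9), (8, 9), (1, 3)]

Jarvis march: at each step, from the current hull vertex p, select the next vertex q as the point such that every other point lies strictly to the left of (or on) the directed line p → q. (Equivalently: for every other point r, the cross product (q − p) × (r − p) ≥ 0.)
Starting point (lowest x, tie lowest y): (-8, -6). Wrap until returning to start. Resulting hull: (-8, -6), (10, -9), (8, 9), (1, 3).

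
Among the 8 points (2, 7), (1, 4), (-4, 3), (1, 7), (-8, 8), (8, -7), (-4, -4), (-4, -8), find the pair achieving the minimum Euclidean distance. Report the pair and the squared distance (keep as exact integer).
Pair = ((2, 7), (1, 7)); squared distance = 1

Compute all C(8, 2) = 28 pairwise squared distances (x_i − x_j)² + (y_i − y_j)². The minimum is 1, attained by the pair ((2, 7), (1, 7)).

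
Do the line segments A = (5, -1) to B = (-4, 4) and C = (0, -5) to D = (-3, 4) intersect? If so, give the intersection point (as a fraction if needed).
Yes; intersection at (-61/22, 73/22) (t = 19/22 on AB, s = 61/66 on CD)

Parametrize AB as A + t(B − A) = (5 + -9 t, -1 + 5 t) and CD as C + s(D − C) = (0 + -3 s, -5 + 9 s). Solve the linear system for (t, s). Determinant = 66 ≠ 0, so a unique intersection of the containing lines exists. Solution: t = 19/22, s = 61/66 — both in [0, 1], so the segments cross. Intersection point: (-61/22, 73/22).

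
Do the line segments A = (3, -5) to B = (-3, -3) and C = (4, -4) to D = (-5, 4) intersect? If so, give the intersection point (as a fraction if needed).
No (intersection of containing lines falls outside at least one segment)

Parametrize and solve: t = -17/30, s = -4/15. At least one of these is outside [0, 1], so the segments do not intersect.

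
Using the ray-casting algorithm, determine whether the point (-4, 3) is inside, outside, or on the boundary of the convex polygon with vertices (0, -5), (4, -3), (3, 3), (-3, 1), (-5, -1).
The point (-4, 3) lies strictly outside the polygon

Cast a horizontal ray to the right from the query point and count how many polygon edges it crosses (each edge strictly once or zero times, handled with the usual half-open convention). 
Parity of crossings → even ⇒ outside.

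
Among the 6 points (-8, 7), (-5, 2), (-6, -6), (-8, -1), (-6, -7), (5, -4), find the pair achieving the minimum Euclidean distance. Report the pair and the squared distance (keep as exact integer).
Pair = ((-6, -6), (-6, -7)); squared distance = 1

Compute all C(6, 2) = 15 pairwise squared distances (x_i − x_j)² + (y_i − y_j)². The minimum is 1, attained by the pair ((-6, -6), (-6, -7)).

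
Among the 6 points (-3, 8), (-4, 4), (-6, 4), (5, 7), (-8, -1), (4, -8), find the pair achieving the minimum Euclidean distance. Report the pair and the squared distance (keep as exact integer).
Pair = ((-4, 4), (-6, 4)); squared distance = 4

Compute all C(6, 2) = 15 pairwise squared distances (x_i − x_j)² + (y_i − y_j)². The minimum is 4, attained by the pair ((-4, 4), (-6, 4)).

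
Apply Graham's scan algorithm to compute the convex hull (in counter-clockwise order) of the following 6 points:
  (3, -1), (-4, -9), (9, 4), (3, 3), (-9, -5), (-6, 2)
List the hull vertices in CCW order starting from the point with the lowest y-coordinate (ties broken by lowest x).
Hull (CCW) = [(-4, -9), (9, 4), (-6, 2), (-9, -5)]

Graham scan procedure:
  1. Find the pivot p₀ = point with lowest y (tie → lowest x): (-4, -9).
  2. Sort the remaining points by polar angle around p₀.
  3. Walk through sorted points, maintaining a stack; pop the top while the last three entries make a non-left turn (cross product ≤ 0).
  4. Final stack is the convex hull in CCW order: (-4, -9), (9, 4), (-6, 2), (-9, -5).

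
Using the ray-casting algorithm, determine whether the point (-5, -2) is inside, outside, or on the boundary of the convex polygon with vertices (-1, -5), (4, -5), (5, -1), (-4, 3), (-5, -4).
The point (-5, -2) lies strictly outside the polygon

Cast a horizontal ray to the right from the query point and count how many polygon edges it crosses (each edge strictly once or zero times, handled with the usual half-open convention). 
Parity of crossings → even ⇒ outside.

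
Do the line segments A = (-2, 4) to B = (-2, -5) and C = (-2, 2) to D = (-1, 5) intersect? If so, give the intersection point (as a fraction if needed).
Yes; intersection at (-2, 2) (t = 2/9 on AB, s = 0 on CD)

Parametrize AB as A + t(B − A) = (-2 + 0 t, 4 + -9 t) and CD as C + s(D − C) = (-2 + 1 s, 2 + 3 s). Solve the linear system for (t, s). Determinant = -9 ≠ 0, so a unique intersection of the containing lines exists. Solution: t = 2/9, s = 0 — both in [0, 1], so the segments cross. Intersection point: (-2, 2).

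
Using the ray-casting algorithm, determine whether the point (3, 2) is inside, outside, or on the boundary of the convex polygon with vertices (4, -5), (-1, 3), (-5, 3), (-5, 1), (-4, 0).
The point (3, 2) lies strictly outside the polygon

Cast a horizontal ray to the right from the query point and count how many polygon edges it crosses (each edge strictly once or zero times, handled with the usual half-open convention). 
Parity of crossings → even ⇒ outside.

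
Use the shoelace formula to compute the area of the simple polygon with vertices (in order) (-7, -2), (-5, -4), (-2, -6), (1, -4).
Area = 12

Shoelace formula: Area = (1/2) |Σ_i (x_i · y_{i+1} − x_{i+1} · y_i)| (indices mod n). Compute each cross term:
  (-7)(-4) − (-5)(-2) = 18
  (-5)(-6) − (-2)(-4) = 22
  (-2)(-4) − (1)(-6) = 14
  (1)(-2) − (-7)(-4) = -30
Sum = 24, so (signed) Area = 24/2 = 12, |Area| = 12.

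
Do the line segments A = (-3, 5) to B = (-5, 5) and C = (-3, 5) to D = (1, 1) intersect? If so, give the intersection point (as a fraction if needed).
Yes; intersection at (-3, 5) (t = 0 on AB, s = 0 on CD)

Parametrize AB as A + t(B − A) = (-3 + -2 t, 5 + 0 t) and CD as C + s(D − C) = (-3 + 4 s, 5 + -4 s). Solve the linear system for (t, s). Determinant = -8 ≠ 0, so a unique intersection of the containing lines exists. Solution: t = 0, s = 0 — both in [0, 1], so the segments cross. Intersection point: (-3, 5).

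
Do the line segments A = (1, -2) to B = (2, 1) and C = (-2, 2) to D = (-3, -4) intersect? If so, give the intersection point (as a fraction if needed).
No (intersection of containing lines falls outside at least one segment)

Parametrize and solve: t = -22/3, s = 13/3. At least one of these is outside [0, 1], so the segments do not intersect.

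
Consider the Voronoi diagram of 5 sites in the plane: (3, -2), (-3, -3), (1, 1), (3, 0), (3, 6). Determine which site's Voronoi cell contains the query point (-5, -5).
Nearest site = (-3, -3)

The Voronoi cell of site s contains exactly those query points closer to s than to any other site. Compute squared distances from q = (-5, -5) to each site:
  (-3 − -5)² + (-3 − -5)² = 8
  (1 − -5)² + (1 − -5)² = 72
  (3 − -5)² + (-2 − -5)² = 73
  (3 − -5)² + (0 − -5)² = 89
  (3 − -5)² + (6 − -5)² = 185
Minimum is attained by (-3, -3), so q lies in its Voronoi cell.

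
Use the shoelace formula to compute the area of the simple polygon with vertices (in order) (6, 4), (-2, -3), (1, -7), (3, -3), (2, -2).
Area = 45/2

Shoelace formula: Area = (1/2) |Σ_i (x_i · y_{i+1} − x_{i+1} · y_i)| (indices mod n). Compute each cross term:
  (6)(-3) − (-2)(4) = -10
  (-2)(-7) − (1)(-3) = 17
  (1)(-3) − (3)(-7) = 18
  (3)(-2) − (2)(-3) = 0
  (2)(4) − (6)(-2) = 20
Sum = 45, so (signed) Area = 45/2 = 45/2, |Area| = 45/2.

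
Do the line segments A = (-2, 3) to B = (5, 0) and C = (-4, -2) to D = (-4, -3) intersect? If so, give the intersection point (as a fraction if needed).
No (intersection of containing lines falls outside at least one segment)

Parametrize and solve: t = -2/7, s = -41/7. At least one of these is outside [0, 1], so the segments do not intersect.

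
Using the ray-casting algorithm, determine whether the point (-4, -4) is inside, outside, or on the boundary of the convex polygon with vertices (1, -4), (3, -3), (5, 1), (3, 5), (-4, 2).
The point (-4, -4) lies strictly outside the polygon

Cast a horizontal ray to the right from the query point and count how many polygon edges it crosses (each edge strictly once or zero times, handled with the usual half-open convention). 
Parity of crossings → even ⇒ outside.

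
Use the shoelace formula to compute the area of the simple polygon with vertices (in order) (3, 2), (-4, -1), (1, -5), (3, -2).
Area = 51/2

Shoelace formula: Area = (1/2) |Σ_i (x_i · y_{i+1} − x_{i+1} · y_i)| (indices mod n). Compute each cross term:
  (3)(-1) − (-4)(2) = 5
  (-4)(-5) − (1)(-1) = 21
  (1)(-2) − (3)(-5) = 13
  (3)(2) − (3)(-2) = 12
Sum = 51, so (signed) Area = 51/2 = 51/2, |Area| = 51/2.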